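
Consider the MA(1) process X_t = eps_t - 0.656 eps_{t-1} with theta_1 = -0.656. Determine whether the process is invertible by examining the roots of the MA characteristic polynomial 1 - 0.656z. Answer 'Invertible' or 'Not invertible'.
\text{Invertible}

The MA(q) characteristic polynomial is P(z) = 1 - 0.656z.
Invertibility requires all roots to lie outside the unit circle, i.e. |z| > 1 for every root.
This is linear in z: 1 + (-0.656) z = 0  =>  z = -1/(-0.656) = 1.52439,  |z| = 1.52439.
Moduli of all roots: 1.5244.
All moduli strictly greater than 1? Yes.
Verdict: Invertible.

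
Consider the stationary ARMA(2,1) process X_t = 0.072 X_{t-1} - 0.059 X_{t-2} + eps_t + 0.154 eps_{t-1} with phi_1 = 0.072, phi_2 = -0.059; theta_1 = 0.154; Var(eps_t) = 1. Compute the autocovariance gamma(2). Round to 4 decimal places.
\gamma(2) = -0.0465

Multiply the model equation by X_{t-k} and take expectations. With theta_0 = psi_0 = 1 and psi_j the MA(infinity) weights, this gives
  gamma(k) - sum_i phi_i gamma(k-i) = c_k,
  c_k = sigma^2 * sum_{j=k..q} theta_j psi_{j-k}   (c_k = 0 for k > q),
using gamma(-m) = gamma(m).
psi-weights needed (psi_j = theta_j + sum_i phi_i psi_{j-i}):
  psi_1 = theta_1 + phi_1 = 0.154 + (0.072) = 0.226
Right-hand sides:
  c_0 = sigma^2 (1 + theta_1 psi_1) = 1 * (1 + (0.154)(0.226)) = 1 * 1.034804 = 1.034804
  c_1 = sigma^2 theta_1 = 1 * (0.154) = 0.154
  c_2 = 0
Equations for k = 0, 1, 2 (AR order 2, c_2 = 0):
  (E0) gamma(0) = phi_1 gamma(1) + phi_2 gamma(2) + c_0
  (E1) gamma(1) = phi_1 gamma(0) + phi_2 gamma(1) + c_1
  (E2) gamma(2) = phi_1 gamma(1) + phi_2 gamma(0)
From (E1): gamma(1) = A gamma(0) + B with
  A = phi_1 / (1 - phi_2) = 0.072 / 1.059 = 0.067989,   B = c_1 / (1 - phi_2) = 0.154 / 1.059 = 0.14542.
Insert (E2) into (E0): gamma(0) (1 - phi_2^2) = phi_1 (1 + phi_2) gamma(1) + c_0.
  phi_1 (1 + phi_2) = (0.072)(0.941) = 0.067752,   1 - phi_2^2 = 0.996519.
Replace gamma(1) by A gamma(0) + B and collect gamma(0):
  gamma(0) [0.996519 - (0.067752)(0.067989)] = (0.067752)(0.14542) + 1.034804
  gamma(0) * 0.991913 = 1.044657
  gamma(0) = 1.044657 / 0.991913 = 1.053174.
  gamma(1) = A gamma(0) + B = (0.067989)(1.053174) + (0.14542) = 0.217024.
  gamma(2) = phi_1 gamma(1) + phi_2 gamma(0) = (0.072)(0.217024) + (-0.059)(1.053174) = -0.046512.
Therefore gamma(2) = -0.0465 (to 4 decimal places).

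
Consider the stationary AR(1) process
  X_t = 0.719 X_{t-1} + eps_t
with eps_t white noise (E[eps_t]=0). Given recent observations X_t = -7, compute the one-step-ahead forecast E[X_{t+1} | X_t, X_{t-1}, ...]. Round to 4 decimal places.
E[X_{t+1} \mid \mathcal F_t] = -5.0330

For an AR(p) model X_t = c + sum_i phi_i X_{t-i} + eps_t, the
one-step-ahead conditional mean is
  E[X_{t+1} | X_t, ...] = c + sum_i phi_i X_{t+1-i}.
Substitute known values:
  E[X_{t+1} | ...] = (0.719) * (-7)
                   = -5.0330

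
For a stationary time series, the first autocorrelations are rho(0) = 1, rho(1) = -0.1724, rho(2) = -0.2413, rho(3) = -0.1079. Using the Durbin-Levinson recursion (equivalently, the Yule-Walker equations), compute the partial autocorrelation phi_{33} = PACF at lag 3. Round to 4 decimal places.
\phi_{33} = -0.2339

The PACF at lag k is phi_{kk}, the last component of the solution
to the Yule-Walker system G_k phi = r_k where
  (G_k)_{ij} = rho(|i - j|), (r_k)_i = rho(i), i,j = 1..k.
Equivalently, Durbin-Levinson gives phi_{kk} iteratively:
  phi_{11} = rho(1)
  phi_{kk} = [rho(k) - sum_{j=1..k-1} phi_{k-1,j} rho(k-j)]
            / [1 - sum_{j=1..k-1} phi_{k-1,j} rho(j)],
  phi_{k,j} = phi_{k-1,j} - phi_{kk} phi_{k-1,k-j},  j = 1..k-1.
Step k = 1:
  phi_11 = rho(1) = -0.1724.
Step k = 2:
  phi_22 = [rho(2) - phi_11 rho(1)] / [1 - phi_11 rho(1)] = [-0.2413 - (-0.1724)(-0.1724)] / [1 - (-0.1724)(-0.1724)]
         = -0.27102176 / 0.97027824 = -0.279324.
  Update: phi_21 = phi_11 - phi_22 phi_11 = -0.1724 - (-0.279324)(-0.1724) = -0.220555.
Step k = 3:
  phi_33 = [rho(3) - phi_21 rho(2) - phi_22 rho(1)] / [1 - phi_21 rho(1) - phi_22 rho(2)]
    numerator   = -0.1079 - (-0.220555)(-0.2413) - (-0.279324)(-0.1724) = -0.20927544
    denominator = 1 - (-0.220555)(-0.1724) - (-0.279324)(-0.2413) = 0.89457542
  phi_33 = -0.20927544 / 0.89457542 = -0.2339.
Therefore phi_{33} = -0.2339.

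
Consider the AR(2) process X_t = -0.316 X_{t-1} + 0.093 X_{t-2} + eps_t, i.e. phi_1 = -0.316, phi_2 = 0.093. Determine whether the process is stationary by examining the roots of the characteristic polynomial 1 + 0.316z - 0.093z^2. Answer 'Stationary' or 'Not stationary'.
\text{Stationary}

The AR(p) characteristic polynomial is P(z) = 1 + 0.316z - 0.093z^2.
Stationarity requires all roots to lie outside the unit circle, i.e. |z| > 1 for every root.
Set 1 + (0.316) z + (-0.093) z^2 = 0, i.e. a z^2 + b z + c = 0 with a = -0.093, b = 0.316, c = 1.
Discriminant D = b^2 - 4ac = (0.316)^2 - 4*(-0.093)*1 = 0.099856 - (-0.372) = 0.471856.
D >= 0, so the roots are real: z = (-b +/- sqrt(D)) / (2a) = (-0.316 +/- 0.686918) / (-0.186).
  z_1 = (-0.316 + 0.686918) / (-0.186) = -1.9942,   |z_1| = 1.9942.
  z_2 = (-0.316 - 0.686918) / (-0.186) = 5.392,   |z_2| = 5.392.
Moduli of all roots: 1.9942, 5.3920.
All moduli strictly greater than 1? Yes.
Verdict: Stationary.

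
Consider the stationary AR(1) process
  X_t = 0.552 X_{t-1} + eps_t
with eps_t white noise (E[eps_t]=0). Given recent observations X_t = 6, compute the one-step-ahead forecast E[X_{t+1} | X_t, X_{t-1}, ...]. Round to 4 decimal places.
E[X_{t+1} \mid \mathcal F_t] = 3.3120

For an AR(p) model X_t = c + sum_i phi_i X_{t-i} + eps_t, the
one-step-ahead conditional mean is
  E[X_{t+1} | X_t, ...] = c + sum_i phi_i X_{t+1-i}.
Substitute known values:
  E[X_{t+1} | ...] = (0.552) * (6)
                   = 3.3120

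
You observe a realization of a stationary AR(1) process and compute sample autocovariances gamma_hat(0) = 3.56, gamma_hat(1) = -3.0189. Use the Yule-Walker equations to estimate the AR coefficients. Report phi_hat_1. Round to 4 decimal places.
\hat\phi_{1} = -0.8480

The Yule-Walker equations for an AR(p) process read, in matrix form,
  Gamma_p phi = r_p,   with   (Gamma_p)_{ij} = gamma(|i - j|),
                       (r_p)_i = gamma(i),   i,j = 1..p.
Substitute the sample gammas (Toeplitz matrix and right-hand side of size 1):
  Gamma_p = [[3.56]]
  r_p     = [-3.0189]
With p = 1 this is the single equation gamma(0) phi_1 = gamma(1):
  phi_hat_1 = gamma(1) / gamma(0) = -3.0189 / 3.56 = -0.8480.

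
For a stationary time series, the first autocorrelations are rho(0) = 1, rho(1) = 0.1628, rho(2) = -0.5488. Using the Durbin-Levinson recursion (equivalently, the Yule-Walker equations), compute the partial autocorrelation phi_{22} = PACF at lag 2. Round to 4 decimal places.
\phi_{22} = -0.5910

The PACF at lag k is phi_{kk}, the last component of the solution
to the Yule-Walker system G_k phi = r_k where
  (G_k)_{ij} = rho(|i - j|), (r_k)_i = rho(i), i,j = 1..k.
Equivalently, Durbin-Levinson gives phi_{kk} iteratively:
  phi_{11} = rho(1)
  phi_{kk} = [rho(k) - sum_{j=1..k-1} phi_{k-1,j} rho(k-j)]
            / [1 - sum_{j=1..k-1} phi_{k-1,j} rho(j)],
  phi_{k,j} = phi_{k-1,j} - phi_{kk} phi_{k-1,k-j},  j = 1..k-1.
Step k = 1:
  phi_11 = rho(1) = 0.1628.
Step k = 2:
  phi_22 = [rho(2) - phi_11 rho(1)] / [1 - phi_11 rho(1)] = [-0.5488 - (0.1628)(0.1628)] / [1 - (0.1628)(0.1628)]
         = -0.57530384 / 0.97349616 = -0.591.
Therefore phi_{22} = -0.5910.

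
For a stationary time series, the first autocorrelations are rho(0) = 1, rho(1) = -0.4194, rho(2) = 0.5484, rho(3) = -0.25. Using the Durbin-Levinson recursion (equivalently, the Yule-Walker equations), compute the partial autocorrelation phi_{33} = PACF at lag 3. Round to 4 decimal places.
\phi_{33} = 0.1001

The PACF at lag k is phi_{kk}, the last component of the solution
to the Yule-Walker system G_k phi = r_k where
  (G_k)_{ij} = rho(|i - j|), (r_k)_i = rho(i), i,j = 1..k.
Equivalently, Durbin-Levinson gives phi_{kk} iteratively:
  phi_{11} = rho(1)
  phi_{kk} = [rho(k) - sum_{j=1..k-1} phi_{k-1,j} rho(k-j)]
            / [1 - sum_{j=1..k-1} phi_{k-1,j} rho(j)],
  phi_{k,j} = phi_{k-1,j} - phi_{kk} phi_{k-1,k-j},  j = 1..k-1.
Step k = 1:
  phi_11 = rho(1) = -0.4194.
Step k = 2:
  phi_22 = [rho(2) - phi_11 rho(1)] / [1 - phi_11 rho(1)] = [0.5484 - (-0.4194)(-0.4194)] / [1 - (-0.4194)(-0.4194)]
         = 0.37250364 / 0.82410364 = 0.452011.
  Update: phi_21 = phi_11 - phi_22 phi_11 = -0.4194 - (0.452011)(-0.4194) = -0.229827.
Step k = 3:
  phi_33 = [rho(3) - phi_21 rho(2) - phi_22 rho(1)] / [1 - phi_21 rho(1) - phi_22 rho(2)]
    numerator   = -0.25 - (-0.229827)(0.5484) - (0.452011)(-0.4194) = 0.06561025
    denominator = 1 - (-0.229827)(-0.4194) - (0.452011)(0.5484) = 0.65572802
  phi_33 = 0.06561025 / 0.65572802 = 0.1001.
Therefore phi_{33} = 0.1001.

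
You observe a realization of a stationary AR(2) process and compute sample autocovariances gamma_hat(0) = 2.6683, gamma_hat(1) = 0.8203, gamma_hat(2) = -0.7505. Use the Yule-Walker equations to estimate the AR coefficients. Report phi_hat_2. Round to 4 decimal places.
\hat\phi_{2} = -0.4150

The Yule-Walker equations for an AR(p) process read, in matrix form,
  Gamma_p phi = r_p,   with   (Gamma_p)_{ij} = gamma(|i - j|),
                       (r_p)_i = gamma(i),   i,j = 1..p.
Substitute the sample gammas (Toeplitz matrix and right-hand side of size 2):
  Gamma_p = [[2.6683, 0.8203], [0.8203, 2.6683]]
  r_p     = [0.8203, -0.7505]
Written out:
  2.6683 phi_1 + 0.8203 phi_2 = 0.8203
  0.8203 phi_1 + 2.6683 phi_2 = -0.7505
Solve by Cramer's rule:
  det = gamma(0)^2 - gamma(1)^2 = (2.6683)^2 - (0.8203)^2 = 7.11982489 - 0.67289209 = 6.4469328
  phi_hat_1 = [gamma(1) gamma(0) - gamma(1) gamma(2)] / det = [(0.8203)(2.6683) - (0.8203)(-0.7505)] / 6.4469328 = 2.80444164 / 6.4469328 = 0.435
  phi_hat_2 = [gamma(0) gamma(2) - gamma(1)^2] / det = [(2.6683)(-0.7505) - (0.8203)^2] / 6.4469328 = -2.67545124 / 6.4469328 = -0.415
So phi_hat = [0.4350, -0.4150].
Therefore phi_hat_2 = -0.4150.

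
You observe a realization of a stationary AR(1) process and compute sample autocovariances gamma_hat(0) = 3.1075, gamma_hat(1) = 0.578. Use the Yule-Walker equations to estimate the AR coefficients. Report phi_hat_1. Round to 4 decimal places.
\hat\phi_{1} = 0.1860

The Yule-Walker equations for an AR(p) process read, in matrix form,
  Gamma_p phi = r_p,   with   (Gamma_p)_{ij} = gamma(|i - j|),
                       (r_p)_i = gamma(i),   i,j = 1..p.
Substitute the sample gammas (Toeplitz matrix and right-hand side of size 1):
  Gamma_p = [[3.1075]]
  r_p     = [0.578]
With p = 1 this is the single equation gamma(0) phi_1 = gamma(1):
  phi_hat_1 = gamma(1) / gamma(0) = 0.578 / 3.1075 = 0.1860.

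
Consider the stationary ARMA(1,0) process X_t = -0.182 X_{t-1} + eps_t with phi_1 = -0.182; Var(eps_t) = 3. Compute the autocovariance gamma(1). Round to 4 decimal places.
\gamma(1) = -0.5647

Multiply the model equation by X_{t-k} and take expectations. With theta_0 = psi_0 = 1 and psi_j the MA(infinity) weights, this gives
  gamma(k) - sum_i phi_i gamma(k-i) = c_k,
  c_k = sigma^2 * sum_{j=k..q} theta_j psi_{j-k}   (c_k = 0 for k > q),
using gamma(-m) = gamma(m).
Pure AR (q = 0): c_0 = sigma^2 = 3, c_k = 0 for k >= 1.
Equations for k = 0 and k = 1 (AR order 1):
  gamma(0) = phi_1 gamma(1) + c_0
  gamma(1) = phi_1 gamma(0) + c_1
Substituting the second into the first: gamma(0) (1 - phi_1^2) = c_0 + phi_1 c_1, so
  gamma(0) = c_0 / (1 - phi_1^2) = 3 / (1 - (-0.182)^2) = 3 / 0.966876 = 3.102776.
  gamma(1) = phi_1 gamma(0) = (-0.182)(3.102776) = -0.564705.
Therefore gamma(1) = -0.5647 (to 4 decimal places).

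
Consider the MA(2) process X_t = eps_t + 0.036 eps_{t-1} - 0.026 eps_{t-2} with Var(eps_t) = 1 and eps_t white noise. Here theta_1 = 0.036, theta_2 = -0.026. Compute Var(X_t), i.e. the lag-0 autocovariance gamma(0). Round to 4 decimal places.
\gamma(0) = 1.0020

For an MA(q) process X_t = eps_t + sum_i theta_i eps_{t-i} with
Var(eps_t) = sigma^2, the variance is
  gamma(0) = sigma^2 * (1 + sum_i theta_i^2).
  sum_i theta_i^2 = (0.036)^2 + (-0.026)^2 = 0.001296 + 0.000676 = 0.001972.
  gamma(0) = 1 * (1 + 0.001972) = 1 * 1.001972 = 1.001972, which rounds to 1.0020.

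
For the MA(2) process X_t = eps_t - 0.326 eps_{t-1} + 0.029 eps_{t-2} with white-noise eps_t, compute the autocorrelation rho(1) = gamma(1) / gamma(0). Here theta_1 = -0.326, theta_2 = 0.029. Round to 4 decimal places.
\rho(1) = -0.3030

For an MA(q) process with theta_0 = 1, the autocovariance is
  gamma(k) = sigma^2 * sum_{i=0..q-k} theta_i * theta_{i+k},
and rho(k) = gamma(k) / gamma(0). Sigma^2 cancels.
  numerator   = (1)*(-0.326) + (-0.326)*(0.029) = -0.335454.
  denominator = (1)^2 + (-0.326)^2 + (0.029)^2 = 1.107117.
  rho(1) = -0.335454 / 1.107117 = -0.3030.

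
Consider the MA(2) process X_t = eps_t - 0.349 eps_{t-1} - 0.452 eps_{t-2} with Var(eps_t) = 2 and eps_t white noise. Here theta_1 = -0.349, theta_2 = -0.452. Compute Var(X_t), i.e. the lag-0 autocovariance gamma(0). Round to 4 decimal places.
\gamma(0) = 2.6522

For an MA(q) process X_t = eps_t + sum_i theta_i eps_{t-i} with
Var(eps_t) = sigma^2, the variance is
  gamma(0) = sigma^2 * (1 + sum_i theta_i^2).
  sum_i theta_i^2 = (-0.349)^2 + (-0.452)^2 = 0.121801 + 0.204304 = 0.326105.
  gamma(0) = 2 * (1 + 0.326105) = 2 * 1.326105 = 2.65221, which rounds to 2.6522.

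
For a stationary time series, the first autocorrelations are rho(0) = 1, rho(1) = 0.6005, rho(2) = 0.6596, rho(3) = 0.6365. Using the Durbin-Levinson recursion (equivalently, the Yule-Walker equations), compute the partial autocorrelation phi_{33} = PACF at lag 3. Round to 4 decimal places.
\phi_{33} = 0.2899

The PACF at lag k is phi_{kk}, the last component of the solution
to the Yule-Walker system G_k phi = r_k where
  (G_k)_{ij} = rho(|i - j|), (r_k)_i = rho(i), i,j = 1..k.
Equivalently, Durbin-Levinson gives phi_{kk} iteratively:
  phi_{11} = rho(1)
  phi_{kk} = [rho(k) - sum_{j=1..k-1} phi_{k-1,j} rho(k-j)]
            / [1 - sum_{j=1..k-1} phi_{k-1,j} rho(j)],
  phi_{k,j} = phi_{k-1,j} - phi_{kk} phi_{k-1,k-j},  j = 1..k-1.
Step k = 1:
  phi_11 = rho(1) = 0.6005.
Step k = 2:
  phi_22 = [rho(2) - phi_11 rho(1)] / [1 - phi_11 rho(1)] = [0.6596 - (0.6005)(0.6005)] / [1 - (0.6005)(0.6005)]
         = 0.29899975 / 0.63939975 = 0.467626.
  Update: phi_21 = phi_11 - phi_22 phi_11 = 0.6005 - (0.467626)(0.6005) = 0.319691.
Step k = 3:
  phi_33 = [rho(3) - phi_21 rho(2) - phi_22 rho(1)] / [1 - phi_21 rho(1) - phi_22 rho(2)]
    numerator   = 0.6365 - (0.319691)(0.6596) - (0.467626)(0.6005) = 0.14482274
    denominator = 1 - (0.319691)(0.6005) - (0.467626)(0.6596) = 0.49957979
  phi_33 = 0.14482274 / 0.49957979 = 0.2899.
Therefore phi_{33} = 0.2899.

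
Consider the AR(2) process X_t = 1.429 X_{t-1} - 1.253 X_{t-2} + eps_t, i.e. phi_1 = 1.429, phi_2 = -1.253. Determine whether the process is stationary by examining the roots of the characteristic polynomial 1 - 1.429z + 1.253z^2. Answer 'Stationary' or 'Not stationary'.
\text{Not stationary}

The AR(p) characteristic polynomial is P(z) = 1 - 1.429z + 1.253z^2.
Stationarity requires all roots to lie outside the unit circle, i.e. |z| > 1 for every root.
Set 1 + (-1.429) z + (1.253) z^2 = 0, i.e. a z^2 + b z + c = 0 with a = 1.253, b = -1.429, c = 1.
Discriminant D = b^2 - 4ac = (-1.429)^2 - 4*(1.253)*1 = 2.042041 - (5.012) = -2.969959.
D < 0, so the roots are the complex-conjugate pair z = (-b +/- i sqrt(-D)) / (2a) = 0.5702 +/- 0.6877i.
For a conjugate pair |z|^2 = z * conj(z) = (product of roots) = c/a = 1/(1.253) = 0.798085, so |z| = sqrt(0.798085) = 0.8934 for both roots.
Moduli of all roots: 0.8934, 0.8934.
All moduli strictly greater than 1? No.
Verdict: Not stationary.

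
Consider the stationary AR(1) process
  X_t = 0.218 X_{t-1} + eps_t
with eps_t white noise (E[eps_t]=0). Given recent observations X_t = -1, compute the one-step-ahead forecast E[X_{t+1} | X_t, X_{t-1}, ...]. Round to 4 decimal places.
E[X_{t+1} \mid \mathcal F_t] = -0.2180

For an AR(p) model X_t = c + sum_i phi_i X_{t-i} + eps_t, the
one-step-ahead conditional mean is
  E[X_{t+1} | X_t, ...] = c + sum_i phi_i X_{t+1-i}.
Substitute known values:
  E[X_{t+1} | ...] = (0.218) * (-1)
                   = -0.2180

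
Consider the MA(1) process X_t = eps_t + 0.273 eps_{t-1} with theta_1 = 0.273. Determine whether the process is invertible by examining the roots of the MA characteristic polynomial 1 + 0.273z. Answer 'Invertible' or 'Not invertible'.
\text{Invertible}

The MA(q) characteristic polynomial is P(z) = 1 + 0.273z.
Invertibility requires all roots to lie outside the unit circle, i.e. |z| > 1 for every root.
This is linear in z: 1 + (0.273) z = 0  =>  z = -1/(0.273) = -3.663004,  |z| = 3.663004.
Moduli of all roots: 3.6630.
All moduli strictly greater than 1? Yes.
Verdict: Invertible.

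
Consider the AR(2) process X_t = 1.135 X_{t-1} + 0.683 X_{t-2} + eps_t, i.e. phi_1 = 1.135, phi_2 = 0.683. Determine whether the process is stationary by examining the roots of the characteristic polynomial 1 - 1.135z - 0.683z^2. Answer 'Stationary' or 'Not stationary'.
\text{Not stationary}

The AR(p) characteristic polynomial is P(z) = 1 - 1.135z - 0.683z^2.
Stationarity requires all roots to lie outside the unit circle, i.e. |z| > 1 for every root.
Set 1 + (-1.135) z + (-0.683) z^2 = 0, i.e. a z^2 + b z + c = 0 with a = -0.683, b = -1.135, c = 1.
Discriminant D = b^2 - 4ac = (-1.135)^2 - 4*(-0.683)*1 = 1.288225 - (-2.732) = 4.020225.
D >= 0, so the roots are real: z = (-b +/- sqrt(D)) / (2a) = (1.135 +/- 2.00505) / (-1.366).
  z_1 = (1.135 + 2.00505) / (-1.366) = -2.2987,   |z_1| = 2.2987.
  z_2 = (1.135 - 2.00505) / (-1.366) = 0.6369,   |z_2| = 0.6369.
Moduli of all roots: 2.2987, 0.6369.
All moduli strictly greater than 1? No.
Verdict: Not stationary.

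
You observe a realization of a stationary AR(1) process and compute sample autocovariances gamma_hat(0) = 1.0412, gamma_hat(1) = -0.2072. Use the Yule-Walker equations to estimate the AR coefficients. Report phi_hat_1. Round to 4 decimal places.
\hat\phi_{1} = -0.1990

The Yule-Walker equations for an AR(p) process read, in matrix form,
  Gamma_p phi = r_p,   with   (Gamma_p)_{ij} = gamma(|i - j|),
                       (r_p)_i = gamma(i),   i,j = 1..p.
Substitute the sample gammas (Toeplitz matrix and right-hand side of size 1):
  Gamma_p = [[1.0412]]
  r_p     = [-0.2072]
With p = 1 this is the single equation gamma(0) phi_1 = gamma(1):
  phi_hat_1 = gamma(1) / gamma(0) = -0.2072 / 1.0412 = -0.1990.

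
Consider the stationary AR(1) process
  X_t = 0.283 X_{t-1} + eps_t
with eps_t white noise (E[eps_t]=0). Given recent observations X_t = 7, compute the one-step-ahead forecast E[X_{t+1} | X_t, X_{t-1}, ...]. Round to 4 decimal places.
E[X_{t+1} \mid \mathcal F_t] = 1.9810

For an AR(p) model X_t = c + sum_i phi_i X_{t-i} + eps_t, the
one-step-ahead conditional mean is
  E[X_{t+1} | X_t, ...] = c + sum_i phi_i X_{t+1-i}.
Substitute known values:
  E[X_{t+1} | ...] = (0.283) * (7)
                   = 1.9810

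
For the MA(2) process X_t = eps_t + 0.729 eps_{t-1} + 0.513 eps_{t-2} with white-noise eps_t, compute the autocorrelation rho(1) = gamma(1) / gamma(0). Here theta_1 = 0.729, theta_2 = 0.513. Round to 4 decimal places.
\rho(1) = 0.6146

For an MA(q) process with theta_0 = 1, the autocovariance is
  gamma(k) = sigma^2 * sum_{i=0..q-k} theta_i * theta_{i+k},
and rho(k) = gamma(k) / gamma(0). Sigma^2 cancels.
  numerator   = (1)*(0.729) + (0.729)*(0.513) = 1.102977.
  denominator = (1)^2 + (0.729)^2 + (0.513)^2 = 1.79461.
  rho(1) = 1.102977 / 1.79461 = 0.6146.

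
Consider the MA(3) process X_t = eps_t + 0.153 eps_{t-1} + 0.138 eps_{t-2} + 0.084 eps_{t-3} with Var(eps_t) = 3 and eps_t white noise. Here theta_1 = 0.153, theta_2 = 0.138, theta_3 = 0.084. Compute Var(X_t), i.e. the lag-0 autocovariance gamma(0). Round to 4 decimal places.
\gamma(0) = 3.1485

For an MA(q) process X_t = eps_t + sum_i theta_i eps_{t-i} with
Var(eps_t) = sigma^2, the variance is
  gamma(0) = sigma^2 * (1 + sum_i theta_i^2).
  sum_i theta_i^2 = (0.153)^2 + (0.138)^2 + (0.084)^2 = 0.023409 + 0.019044 + 0.007056 = 0.049509.
  gamma(0) = 3 * (1 + 0.049509) = 3 * 1.049509 = 3.148527, which rounds to 3.1485.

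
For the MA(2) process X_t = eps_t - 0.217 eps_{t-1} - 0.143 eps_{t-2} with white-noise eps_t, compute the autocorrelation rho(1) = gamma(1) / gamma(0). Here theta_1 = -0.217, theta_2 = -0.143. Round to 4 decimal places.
\rho(1) = -0.1742

For an MA(q) process with theta_0 = 1, the autocovariance is
  gamma(k) = sigma^2 * sum_{i=0..q-k} theta_i * theta_{i+k},
and rho(k) = gamma(k) / gamma(0). Sigma^2 cancels.
  numerator   = (1)*(-0.217) + (-0.217)*(-0.143) = -0.185969.
  denominator = (1)^2 + (-0.217)^2 + (-0.143)^2 = 1.067538.
  rho(1) = -0.185969 / 1.067538 = -0.1742.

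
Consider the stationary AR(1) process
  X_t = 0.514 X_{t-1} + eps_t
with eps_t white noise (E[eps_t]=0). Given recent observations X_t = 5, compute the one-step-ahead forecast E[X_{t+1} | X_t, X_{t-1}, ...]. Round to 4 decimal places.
E[X_{t+1} \mid \mathcal F_t] = 2.5700

For an AR(p) model X_t = c + sum_i phi_i X_{t-i} + eps_t, the
one-step-ahead conditional mean is
  E[X_{t+1} | X_t, ...] = c + sum_i phi_i X_{t+1-i}.
Substitute known values:
  E[X_{t+1} | ...] = (0.514) * (5)
                   = 2.5700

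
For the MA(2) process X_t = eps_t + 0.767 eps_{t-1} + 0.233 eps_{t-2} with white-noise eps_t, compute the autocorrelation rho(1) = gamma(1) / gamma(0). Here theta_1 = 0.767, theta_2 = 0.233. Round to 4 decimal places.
\rho(1) = 0.5757

For an MA(q) process with theta_0 = 1, the autocovariance is
  gamma(k) = sigma^2 * sum_{i=0..q-k} theta_i * theta_{i+k},
and rho(k) = gamma(k) / gamma(0). Sigma^2 cancels.
  numerator   = (1)*(0.767) + (0.767)*(0.233) = 0.945711.
  denominator = (1)^2 + (0.767)^2 + (0.233)^2 = 1.642578.
  rho(1) = 0.945711 / 1.642578 = 0.5757.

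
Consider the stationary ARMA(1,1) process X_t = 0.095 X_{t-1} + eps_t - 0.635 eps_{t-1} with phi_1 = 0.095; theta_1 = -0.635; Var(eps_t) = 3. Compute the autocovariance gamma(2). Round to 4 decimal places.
\gamma(2) = -0.1459

Multiply the model equation by X_{t-k} and take expectations. With theta_0 = psi_0 = 1 and psi_j the MA(infinity) weights, this gives
  gamma(k) - sum_i phi_i gamma(k-i) = c_k,
  c_k = sigma^2 * sum_{j=k..q} theta_j psi_{j-k}   (c_k = 0 for k > q),
using gamma(-m) = gamma(m).
psi-weights needed (psi_j = theta_j + sum_i phi_i psi_{j-i}):
  psi_1 = theta_1 + phi_1 = -0.635 + (0.095) = -0.54
Right-hand sides:
  c_0 = sigma^2 (1 + theta_1 psi_1) = 3 * (1 + (-0.635)(-0.54)) = 3 * 1.3429 = 4.0287
  c_1 = sigma^2 theta_1 = 3 * (-0.635) = -1.905
  c_2 = 0
Equations for k = 0 and k = 1 (AR order 1):
  gamma(0) = phi_1 gamma(1) + c_0
  gamma(1) = phi_1 gamma(0) + c_1
Substituting the second into the first: gamma(0) (1 - phi_1^2) = c_0 + phi_1 c_1, so
  gamma(0) = (c_0 + phi_1 c_1) / (1 - phi_1^2) = (4.0287 + (0.095)(-1.905)) / (1 - (0.095)^2) = 3.847725 / 0.990975 = 3.882767.
  gamma(1) = phi_1 gamma(0) + c_1 = (0.095)(3.882767) + (-1.905) = -1.536137.
For k = 2 (> q): gamma(2) = phi_1 gamma(1) = (0.095)(-1.536137) = -0.145933.
Therefore gamma(2) = -0.1459 (to 4 decimal places).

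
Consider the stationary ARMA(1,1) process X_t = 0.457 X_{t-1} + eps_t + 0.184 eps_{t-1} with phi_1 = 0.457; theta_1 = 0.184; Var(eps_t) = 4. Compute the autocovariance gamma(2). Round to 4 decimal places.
\gamma(2) = 1.6056

Multiply the model equation by X_{t-k} and take expectations. With theta_0 = psi_0 = 1 and psi_j the MA(infinity) weights, this gives
  gamma(k) - sum_i phi_i gamma(k-i) = c_k,
  c_k = sigma^2 * sum_{j=k..q} theta_j psi_{j-k}   (c_k = 0 for k > q),
using gamma(-m) = gamma(m).
psi-weights needed (psi_j = theta_j + sum_i phi_i psi_{j-i}):
  psi_1 = theta_1 + phi_1 = 0.184 + (0.457) = 0.641
Right-hand sides:
  c_0 = sigma^2 (1 + theta_1 psi_1) = 4 * (1 + (0.184)(0.641)) = 4 * 1.117944 = 4.471776
  c_1 = sigma^2 theta_1 = 4 * (0.184) = 0.736
  c_2 = 0
Equations for k = 0 and k = 1 (AR order 1):
  gamma(0) = phi_1 gamma(1) + c_0
  gamma(1) = phi_1 gamma(0) + c_1
Substituting the second into the first: gamma(0) (1 - phi_1^2) = c_0 + phi_1 c_1, so
  gamma(0) = (c_0 + phi_1 c_1) / (1 - phi_1^2) = (4.471776 + (0.457)(0.736)) / (1 - (0.457)^2) = 4.808128 / 0.791151 = 6.077383.
  gamma(1) = phi_1 gamma(0) + c_1 = (0.457)(6.077383) + (0.736) = 3.513364.
For k = 2 (> q): gamma(2) = phi_1 gamma(1) = (0.457)(3.513364) = 1.605607.
Therefore gamma(2) = 1.6056 (to 4 decimal places).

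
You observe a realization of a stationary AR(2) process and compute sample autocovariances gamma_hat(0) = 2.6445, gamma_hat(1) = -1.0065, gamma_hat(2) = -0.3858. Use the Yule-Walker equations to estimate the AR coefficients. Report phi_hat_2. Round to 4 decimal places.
\hat\phi_{2} = -0.3400

The Yule-Walker equations for an AR(p) process read, in matrix form,
  Gamma_p phi = r_p,   with   (Gamma_p)_{ij} = gamma(|i - j|),
                       (r_p)_i = gamma(i),   i,j = 1..p.
Substitute the sample gammas (Toeplitz matrix and right-hand side of size 2):
  Gamma_p = [[2.6445, -1.0065], [-1.0065, 2.6445]]
  r_p     = [-1.0065, -0.3858]
Written out:
  2.6445 phi_1 - 1.0065 phi_2 = -1.0065
  -1.0065 phi_1 + 2.6445 phi_2 = -0.3858
Solve by Cramer's rule:
  det = gamma(0)^2 - gamma(1)^2 = (2.6445)^2 - (-1.0065)^2 = 6.99338025 - 1.01304225 = 5.980338
  phi_hat_1 = [gamma(1) gamma(0) - gamma(1) gamma(2)] / det = [(-1.0065)(2.6445) - (-1.0065)(-0.3858)] / 5.980338 = -3.04999695 / 5.980338 = -0.51
  phi_hat_2 = [gamma(0) gamma(2) - gamma(1)^2] / det = [(2.6445)(-0.3858) - (-1.0065)^2] / 5.980338 = -2.03329035 / 5.980338 = -0.34
So phi_hat = [-0.5100, -0.3400].
Therefore phi_hat_2 = -0.3400.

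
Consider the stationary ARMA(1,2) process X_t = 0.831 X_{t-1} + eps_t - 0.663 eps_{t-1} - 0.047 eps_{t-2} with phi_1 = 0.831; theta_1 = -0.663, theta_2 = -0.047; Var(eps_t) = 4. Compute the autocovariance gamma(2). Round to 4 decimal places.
\gamma(2) = 0.4987

Multiply the model equation by X_{t-k} and take expectations. With theta_0 = psi_0 = 1 and psi_j the MA(infinity) weights, this gives
  gamma(k) - sum_i phi_i gamma(k-i) = c_k,
  c_k = sigma^2 * sum_{j=k..q} theta_j psi_{j-k}   (c_k = 0 for k > q),
using gamma(-m) = gamma(m).
psi-weights needed (psi_j = theta_j + sum_i phi_i psi_{j-i}):
  psi_1 = theta_1 + phi_1 = -0.663 + (0.831) = 0.168
  psi_2 = theta_2 + phi_1 psi_1 = -0.047 + (0.831)(0.168) = 0.092608
Right-hand sides:
  c_0 = sigma^2 (1 + theta_1 psi_1 + theta_2 psi_2) = 4 * (1 + (-0.663)(0.168) + (-0.047)(0.092608)) = 4 * 0.884263 = 3.537054
  c_1 = sigma^2 (theta_1 + theta_2 psi_1) = 4 * (-0.663 + (-0.047)(0.168)) = -2.683584
  c_2 = sigma^2 theta_2 = 4 * (-0.047) = -0.188
Equations for k = 0 and k = 1 (AR order 1):
  gamma(0) = phi_1 gamma(1) + c_0
  gamma(1) = phi_1 gamma(0) + c_1
Substituting the second into the first: gamma(0) (1 - phi_1^2) = c_0 + phi_1 c_1, so
  gamma(0) = (c_0 + phi_1 c_1) / (1 - phi_1^2) = (3.537054 + (0.831)(-2.683584)) / (1 - (0.831)^2) = 1.306995 / 0.309439 = 4.223758.
  gamma(1) = phi_1 gamma(0) + c_1 = (0.831)(4.223758) + (-2.683584) = 0.826359.
For k = 2: gamma(2) = phi_1 gamma(1) + c_2
  = (0.831)(0.826359) + (-0.188) = 0.498704.
Therefore gamma(2) = 0.4987 (to 4 decimal places).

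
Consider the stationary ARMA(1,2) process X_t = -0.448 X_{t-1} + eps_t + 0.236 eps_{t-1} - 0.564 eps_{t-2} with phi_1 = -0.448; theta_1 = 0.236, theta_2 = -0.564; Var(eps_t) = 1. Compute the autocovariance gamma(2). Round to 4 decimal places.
\gamma(2) = -0.4583

Multiply the model equation by X_{t-k} and take expectations. With theta_0 = psi_0 = 1 and psi_j the MA(infinity) weights, this gives
  gamma(k) - sum_i phi_i gamma(k-i) = c_k,
  c_k = sigma^2 * sum_{j=k..q} theta_j psi_{j-k}   (c_k = 0 for k > q),
using gamma(-m) = gamma(m).
psi-weights needed (psi_j = theta_j + sum_i phi_i psi_{j-i}):
  psi_1 = theta_1 + phi_1 = 0.236 + (-0.448) = -0.212
  psi_2 = theta_2 + phi_1 psi_1 = -0.564 + (-0.448)(-0.212) = -0.469024
Right-hand sides:
  c_0 = sigma^2 (1 + theta_1 psi_1 + theta_2 psi_2) = 1 * (1 + (0.236)(-0.212) + (-0.564)(-0.469024)) = 1 * 1.214498 = 1.214498
  c_1 = sigma^2 (theta_1 + theta_2 psi_1) = 1 * (0.236 + (-0.564)(-0.212)) = 0.355568
  c_2 = sigma^2 theta_2 = 1 * (-0.564) = -0.564
Equations for k = 0 and k = 1 (AR order 1):
  gamma(0) = phi_1 gamma(1) + c_0
  gamma(1) = phi_1 gamma(0) + c_1
Substituting the second into the first: gamma(0) (1 - phi_1^2) = c_0 + phi_1 c_1, so
  gamma(0) = (c_0 + phi_1 c_1) / (1 - phi_1^2) = (1.214498 + (-0.448)(0.355568)) / (1 - (-0.448)^2) = 1.055203 / 0.799296 = 1.320166.
  gamma(1) = phi_1 gamma(0) + c_1 = (-0.448)(1.320166) + (0.355568) = -0.235866.
For k = 2: gamma(2) = phi_1 gamma(1) + c_2
  = (-0.448)(-0.235866) + (-0.564) = -0.458332.
Therefore gamma(2) = -0.4583 (to 4 decimal places).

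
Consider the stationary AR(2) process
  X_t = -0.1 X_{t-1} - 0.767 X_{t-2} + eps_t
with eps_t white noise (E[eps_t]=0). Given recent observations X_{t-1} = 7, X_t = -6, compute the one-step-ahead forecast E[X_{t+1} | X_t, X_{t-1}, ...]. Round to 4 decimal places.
E[X_{t+1} \mid \mathcal F_t] = -4.7690

For an AR(p) model X_t = c + sum_i phi_i X_{t-i} + eps_t, the
one-step-ahead conditional mean is
  E[X_{t+1} | X_t, ...] = c + sum_i phi_i X_{t+1-i}.
Substitute known values:
  E[X_{t+1} | ...] = (-0.1) * (-6) + (-0.767) * (7)
                   = -4.7690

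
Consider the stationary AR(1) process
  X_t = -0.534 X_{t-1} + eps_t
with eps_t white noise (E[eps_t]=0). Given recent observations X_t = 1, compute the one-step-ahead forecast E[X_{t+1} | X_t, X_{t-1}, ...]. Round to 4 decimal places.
E[X_{t+1} \mid \mathcal F_t] = -0.5340

For an AR(p) model X_t = c + sum_i phi_i X_{t-i} + eps_t, the
one-step-ahead conditional mean is
  E[X_{t+1} | X_t, ...] = c + sum_i phi_i X_{t+1-i}.
Substitute known values:
  E[X_{t+1} | ...] = (-0.534) * (1)
                   = -0.5340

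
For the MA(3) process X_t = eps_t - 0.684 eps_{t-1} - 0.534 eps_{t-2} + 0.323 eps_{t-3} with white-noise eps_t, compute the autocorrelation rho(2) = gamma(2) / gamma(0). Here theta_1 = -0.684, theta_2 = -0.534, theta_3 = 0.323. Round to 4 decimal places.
\rho(2) = -0.4065

For an MA(q) process with theta_0 = 1, the autocovariance is
  gamma(k) = sigma^2 * sum_{i=0..q-k} theta_i * theta_{i+k},
and rho(k) = gamma(k) / gamma(0). Sigma^2 cancels.
  numerator   = (1)*(-0.534) + (-0.684)*(0.323) = -0.754932.
  denominator = (1)^2 + (-0.684)^2 + (-0.534)^2 + (0.323)^2 = 1.857341.
  rho(2) = -0.754932 / 1.857341 = -0.4065.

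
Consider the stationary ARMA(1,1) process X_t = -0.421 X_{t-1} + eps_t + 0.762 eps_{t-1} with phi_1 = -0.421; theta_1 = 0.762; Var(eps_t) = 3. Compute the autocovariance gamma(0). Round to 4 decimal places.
\gamma(0) = 3.4240

Multiply the model equation by X_{t-k} and take expectations. With theta_0 = psi_0 = 1 and psi_j the MA(infinity) weights, this gives
  gamma(k) - sum_i phi_i gamma(k-i) = c_k,
  c_k = sigma^2 * sum_{j=k..q} theta_j psi_{j-k}   (c_k = 0 for k > q),
using gamma(-m) = gamma(m).
psi-weights needed (psi_j = theta_j + sum_i phi_i psi_{j-i}):
  psi_1 = theta_1 + phi_1 = 0.762 + (-0.421) = 0.341
Right-hand sides:
  c_0 = sigma^2 (1 + theta_1 psi_1) = 3 * (1 + (0.762)(0.341)) = 3 * 1.259842 = 3.779526
  c_1 = sigma^2 theta_1 = 3 * (0.762) = 2.286
  c_2 = 0
Equations for k = 0 and k = 1 (AR order 1):
  gamma(0) = phi_1 gamma(1) + c_0
  gamma(1) = phi_1 gamma(0) + c_1
Substituting the second into the first: gamma(0) (1 - phi_1^2) = c_0 + phi_1 c_1, so
  gamma(0) = (c_0 + phi_1 c_1) / (1 - phi_1^2) = (3.779526 + (-0.421)(2.286)) / (1 - (-0.421)^2) = 2.81712 / 0.822759 = 3.423992.
Therefore gamma(0) = 3.4240 (to 4 decimal places).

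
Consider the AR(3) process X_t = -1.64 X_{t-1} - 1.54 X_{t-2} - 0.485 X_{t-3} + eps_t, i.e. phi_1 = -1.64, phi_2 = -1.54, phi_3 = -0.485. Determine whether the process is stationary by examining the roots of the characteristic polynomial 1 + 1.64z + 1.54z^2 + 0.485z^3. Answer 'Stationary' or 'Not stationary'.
\text{Stationary}

The AR(p) characteristic polynomial is P(z) = 1 + 1.64z + 1.54z^2 + 0.485z^3.
Stationarity requires all roots to lie outside the unit circle, i.e. |z| > 1 for every root.
Degree 3: look for a simple real root z0 first, then factor out (1 - z/z0) and solve the remaining quadratic.
Testing z0 = -2: P(-2) = 1 + (1.64)(-2) + (1.54)(-2)^2 + (0.485)(-2)^3
  = 1 + (-3.28) + (6.16) + (-3.88) = 0.  So z_0 = -2 is a root, |z_0| = 2.
Divide out the factor (1 + 0.5 z) = (1 - z/z0) (since 1/z0 = -0.5):
  P(z) = (1 + 0.5 z)(1 + (1.14) z + (0.97) z^2)
  [check: z-coef 1.14 - (-0.5) = 1.64; z^2-coef 0.97 - (-0.5)(1.14) = 1.54; z^3-coef -(-0.5)(0.97) = 0.485.]
Remaining roots from the quadratic factor 1 + (1.14) z + (0.97) z^2:
  Set 1 + (1.14) z + (0.97) z^2 = 0, i.e. a z^2 + b z + c = 0 with a = 0.97, b = 1.14, c = 1.
  Discriminant D = b^2 - 4ac = (1.14)^2 - 4*(0.97)*1 = 1.2996 - (3.88) = -2.5804.
  D < 0, so the roots are the complex-conjugate pair z = (-b +/- i sqrt(-D)) / (2a) = -0.5876 +/- 0.828i.
  For a conjugate pair |z|^2 = z * conj(z) = (product of roots) = c/a = 1/(0.97) = 1.030928, so |z| = sqrt(1.030928) = 1.0153 for both roots.
Moduli of all roots: 2.0000, 1.0153, 1.0153.
All moduli strictly greater than 1? Yes.
Verdict: Stationary.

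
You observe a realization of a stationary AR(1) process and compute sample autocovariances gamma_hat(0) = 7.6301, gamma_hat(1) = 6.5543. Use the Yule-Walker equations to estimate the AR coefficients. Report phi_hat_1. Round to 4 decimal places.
\hat\phi_{1} = 0.8590

The Yule-Walker equations for an AR(p) process read, in matrix form,
  Gamma_p phi = r_p,   with   (Gamma_p)_{ij} = gamma(|i - j|),
                       (r_p)_i = gamma(i),   i,j = 1..p.
Substitute the sample gammas (Toeplitz matrix and right-hand side of size 1):
  Gamma_p = [[7.6301]]
  r_p     = [6.5543]
With p = 1 this is the single equation gamma(0) phi_1 = gamma(1):
  phi_hat_1 = gamma(1) / gamma(0) = 6.5543 / 7.6301 = 0.8590.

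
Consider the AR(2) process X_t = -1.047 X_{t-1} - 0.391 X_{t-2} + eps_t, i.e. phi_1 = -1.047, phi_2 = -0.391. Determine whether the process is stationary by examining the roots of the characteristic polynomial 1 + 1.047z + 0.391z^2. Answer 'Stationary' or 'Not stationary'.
\text{Stationary}

The AR(p) characteristic polynomial is P(z) = 1 + 1.047z + 0.391z^2.
Stationarity requires all roots to lie outside the unit circle, i.e. |z| > 1 for every root.
Set 1 + (1.047) z + (0.391) z^2 = 0, i.e. a z^2 + b z + c = 0 with a = 0.391, b = 1.047, c = 1.
Discriminant D = b^2 - 4ac = (1.047)^2 - 4*(0.391)*1 = 1.096209 - (1.564) = -0.467791.
D < 0, so the roots are the complex-conjugate pair z = (-b +/- i sqrt(-D)) / (2a) = -1.3389 +/- 0.8746i.
For a conjugate pair |z|^2 = z * conj(z) = (product of roots) = c/a = 1/(0.391) = 2.557545, so |z| = sqrt(2.557545) = 1.5992 for both roots.
Moduli of all roots: 1.5992, 1.5992.
All moduli strictly greater than 1? Yes.
Verdict: Stationary.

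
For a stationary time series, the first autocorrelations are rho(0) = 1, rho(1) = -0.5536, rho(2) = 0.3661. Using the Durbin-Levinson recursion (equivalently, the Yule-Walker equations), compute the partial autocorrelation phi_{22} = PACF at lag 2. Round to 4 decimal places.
\phi_{22} = 0.0860

The PACF at lag k is phi_{kk}, the last component of the solution
to the Yule-Walker system G_k phi = r_k where
  (G_k)_{ij} = rho(|i - j|), (r_k)_i = rho(i), i,j = 1..k.
Equivalently, Durbin-Levinson gives phi_{kk} iteratively:
  phi_{11} = rho(1)
  phi_{kk} = [rho(k) - sum_{j=1..k-1} phi_{k-1,j} rho(k-j)]
            / [1 - sum_{j=1..k-1} phi_{k-1,j} rho(j)],
  phi_{k,j} = phi_{k-1,j} - phi_{kk} phi_{k-1,k-j},  j = 1..k-1.
Step k = 1:
  phi_11 = rho(1) = -0.5536.
Step k = 2:
  phi_22 = [rho(2) - phi_11 rho(1)] / [1 - phi_11 rho(1)] = [0.3661 - (-0.5536)(-0.5536)] / [1 - (-0.5536)(-0.5536)]
         = 0.05962704 / 0.69352704 = 0.086.
Therefore phi_{22} = 0.0860.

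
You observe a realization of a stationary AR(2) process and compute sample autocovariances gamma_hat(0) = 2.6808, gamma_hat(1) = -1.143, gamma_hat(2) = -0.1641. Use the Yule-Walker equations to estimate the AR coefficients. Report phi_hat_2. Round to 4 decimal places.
\hat\phi_{2} = -0.2970

The Yule-Walker equations for an AR(p) process read, in matrix form,
  Gamma_p phi = r_p,   with   (Gamma_p)_{ij} = gamma(|i - j|),
                       (r_p)_i = gamma(i),   i,j = 1..p.
Substitute the sample gammas (Toeplitz matrix and right-hand side of size 2):
  Gamma_p = [[2.6808, -1.143], [-1.143, 2.6808]]
  r_p     = [-1.143, -0.1641]
Written out:
  2.6808 phi_1 - 1.143 phi_2 = -1.143
  -1.143 phi_1 + 2.6808 phi_2 = -0.1641
Solve by Cramer's rule:
  det = gamma(0)^2 - gamma(1)^2 = (2.6808)^2 - (-1.143)^2 = 7.18668864 - 1.306449 = 5.88023964
  phi_hat_1 = [gamma(1) gamma(0) - gamma(1) gamma(2)] / det = [(-1.143)(2.6808) - (-1.143)(-0.1641)] / 5.88023964 = -3.2517207 / 5.88023964 = -0.553
  phi_hat_2 = [gamma(0) gamma(2) - gamma(1)^2] / det = [(2.6808)(-0.1641) - (-1.143)^2] / 5.88023964 = -1.74636828 / 5.88023964 = -0.297
So phi_hat = [-0.5530, -0.2970].
Therefore phi_hat_2 = -0.2970.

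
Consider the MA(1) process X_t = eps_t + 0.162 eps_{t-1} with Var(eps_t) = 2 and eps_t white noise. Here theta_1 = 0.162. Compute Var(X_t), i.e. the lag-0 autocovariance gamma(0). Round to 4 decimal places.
\gamma(0) = 2.0525

For an MA(q) process X_t = eps_t + sum_i theta_i eps_{t-i} with
Var(eps_t) = sigma^2, the variance is
  gamma(0) = sigma^2 * (1 + sum_i theta_i^2).
  sum_i theta_i^2 = (0.162)^2 = 0.026244.
  gamma(0) = 2 * (1 + 0.026244) = 2 * 1.026244 = 2.052488, which rounds to 2.0525.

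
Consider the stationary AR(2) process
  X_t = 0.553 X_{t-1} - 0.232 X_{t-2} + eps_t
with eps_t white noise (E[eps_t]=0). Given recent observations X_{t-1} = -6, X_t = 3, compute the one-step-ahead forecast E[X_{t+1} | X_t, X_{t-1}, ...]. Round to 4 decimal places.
E[X_{t+1} \mid \mathcal F_t] = 3.0510

For an AR(p) model X_t = c + sum_i phi_i X_{t-i} + eps_t, the
one-step-ahead conditional mean is
  E[X_{t+1} | X_t, ...] = c + sum_i phi_i X_{t+1-i}.
Substitute known values:
  E[X_{t+1} | ...] = (0.553) * (3) + (-0.232) * (-6)
                   = 3.0510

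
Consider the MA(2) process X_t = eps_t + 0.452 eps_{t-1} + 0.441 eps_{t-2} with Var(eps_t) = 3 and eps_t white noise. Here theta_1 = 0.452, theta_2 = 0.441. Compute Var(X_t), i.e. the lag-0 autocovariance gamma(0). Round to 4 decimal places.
\gamma(0) = 4.1964

For an MA(q) process X_t = eps_t + sum_i theta_i eps_{t-i} with
Var(eps_t) = sigma^2, the variance is
  gamma(0) = sigma^2 * (1 + sum_i theta_i^2).
  sum_i theta_i^2 = (0.452)^2 + (0.441)^2 = 0.204304 + 0.194481 = 0.398785.
  gamma(0) = 3 * (1 + 0.398785) = 3 * 1.398785 = 4.196355, which rounds to 4.1964.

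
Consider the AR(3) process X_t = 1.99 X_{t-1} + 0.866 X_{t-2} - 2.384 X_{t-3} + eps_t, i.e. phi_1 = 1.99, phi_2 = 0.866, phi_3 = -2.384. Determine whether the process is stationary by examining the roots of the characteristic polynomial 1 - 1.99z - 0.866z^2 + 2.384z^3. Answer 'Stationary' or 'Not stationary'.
\text{Not stationary}

The AR(p) characteristic polynomial is P(z) = 1 - 1.99z - 0.866z^2 + 2.384z^3.
Stationarity requires all roots to lie outside the unit circle, i.e. |z| > 1 for every root.
Degree 3: look for a simple real root z0 first, then factor out (1 - z/z0) and solve the remaining quadratic.
Testing z0 = 0.625: P(0.625) = 1 + (-1.99)(0.625) + (-0.866)(0.625)^2 + (2.384)(0.625)^3
  = 1 + (-1.24375) + (-0.338281) + (0.582031) = 0.  So z_0 = 0.625 is a root, |z_0| = 0.625.
Divide out the factor (1 - 1.6 z) = (1 - z/z0) (since 1/z0 = 1.6):
  P(z) = (1 - 1.6 z)(1 + (-0.39) z + (-1.49) z^2)
  [check: z-coef -0.39 - (1.6) = -1.99; z^2-coef -1.49 - (1.6)(-0.39) = -0.866; z^3-coef -(1.6)(-1.49) = 2.384.]
Remaining roots from the quadratic factor 1 + (-0.39) z + (-1.49) z^2:
  Set 1 + (-0.39) z + (-1.49) z^2 = 0, i.e. a z^2 + b z + c = 0 with a = -1.49, b = -0.39, c = 1.
  Discriminant D = b^2 - 4ac = (-0.39)^2 - 4*(-1.49)*1 = 0.1521 - (-5.96) = 6.1121.
  D >= 0, so the roots are real: z = (-b +/- sqrt(D)) / (2a) = (0.39 +/- 2.472266) / (-2.98).
    z_1 = (0.39 + 2.472266) / (-2.98) = -0.9605,   |z_1| = 0.9605.
    z_2 = (0.39 - 2.472266) / (-2.98) = 0.6987,   |z_2| = 0.6987.
Moduli of all roots: 0.6250, 0.9605, 0.6987.
All moduli strictly greater than 1? No.
Verdict: Not stationary.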